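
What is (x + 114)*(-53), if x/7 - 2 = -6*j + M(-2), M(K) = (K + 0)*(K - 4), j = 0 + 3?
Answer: -4558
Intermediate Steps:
j = 3
M(K) = K*(-4 + K)
x = -28 (x = 14 + 7*(-6*3 - 2*(-4 - 2)) = 14 + 7*(-18 - 2*(-6)) = 14 + 7*(-18 + 12) = 14 + 7*(-6) = 14 - 42 = -28)
(x + 114)*(-53) = (-28 + 114)*(-53) = 86*(-53) = -4558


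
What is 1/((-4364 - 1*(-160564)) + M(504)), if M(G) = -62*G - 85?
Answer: 1/124867 ≈ 8.0085e-6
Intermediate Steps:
M(G) = -85 - 62*G
1/((-4364 - 1*(-160564)) + M(504)) = 1/((-4364 - 1*(-160564)) + (-85 - 62*504)) = 1/((-4364 + 160564) + (-85 - 31248)) = 1/(156200 - 31333) = 1/124867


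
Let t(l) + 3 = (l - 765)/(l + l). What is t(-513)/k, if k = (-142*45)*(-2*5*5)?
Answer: -1/182115 ≈ -5.4910e-6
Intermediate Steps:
t(l) = -3 + (-765 + l)/(2*l) (t(l) = -3 + (l - 765)/(l + l) = -3 + (-765 + l)/((2*l)) = -3 + (-765 + l)*(1/(2*l)) = -3 + (-765 + l)/(2*l))
k = 319500 (k = -(-63900)*5 = -6390*(-50) = 319500)
t(-513)/k = ((5/2)*(-153 - 1*(-513))/(-513))/319500 = ((5/2)*(-1/513)*(-153 + 513))*(1/319500) = ((5/2)*(-1/513)*360)*(1/319500) = -100/57*1/319500 = -1/182115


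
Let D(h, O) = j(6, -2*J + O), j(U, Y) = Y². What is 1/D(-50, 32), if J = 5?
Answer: 1/484 ≈ 0.0020661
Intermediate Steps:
D(h, O) = (-10 + O)² (D(h, O) = (-2*5 + O)² = (-10 + O)²)
1/D(-50, 32) = 1/((-10 + 32)²) = 1/(22²) = 1/484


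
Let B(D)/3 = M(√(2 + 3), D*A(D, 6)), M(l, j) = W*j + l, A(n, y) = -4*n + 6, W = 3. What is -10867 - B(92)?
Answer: 288869 - 3*√5 ≈ 2.8886e+5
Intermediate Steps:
A(n, y) = 6 - 4*n
M(l, j) = l + 3*j (M(l, j) = 3*j + l = l + 3*j)
B(D) = 3*√5 + 9*D*(6 - 4*D) (B(D) = 3*(√(2 + 3) + 3*(D*(6 - 4*D))) = 3*(√5 + 3*D*(6 - 4*D)) = 3*√5 + 9*D*(6 - 4*D))
-10867 - B(92) = -10867 - (3*√5 - 18*92*(-3 + 2*92)) = -10867 - (3*√5 - 18*92*(-3 + 184)) = -10867 - (3*√5 - 18*92*181) = -10867 - (3*√5 - 299736) = -10867 - (-299736 + 3*√5) = -10867 + (299736 - 3*√5) = 288869 - 3*√5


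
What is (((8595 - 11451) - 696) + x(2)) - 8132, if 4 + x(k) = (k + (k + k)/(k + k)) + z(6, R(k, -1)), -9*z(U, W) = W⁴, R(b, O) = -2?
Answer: -105181/9 ≈ -11687.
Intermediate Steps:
z(U, W) = -W⁴/9
x(k) = -43/9 + k (x(k) = -4 + ((k + (k + k)/(k + k)) - ⅑*(-2)⁴) = -4 + ((k + (2*k)/((2*k))) - ⅑*16) = -4 + ((k + (2*k)*(1/(2*k))) - 16/9) = -4 + ((k + 1) - 16/9) = -4 + ((1 + k) - 16/9) = -4 + (-7/9 + k) = -43/9 + k)
(((8595 - 11451) - 696) + x(2)) - 8132 = (((8595 - 11451) - 696) + (-43/9 + 2)) - 8132 = ((-2856 - 696) - 25/9) - 8132 = (-3552 - 25/9) - 8132 = -31993/9 - 8132 = -105181/9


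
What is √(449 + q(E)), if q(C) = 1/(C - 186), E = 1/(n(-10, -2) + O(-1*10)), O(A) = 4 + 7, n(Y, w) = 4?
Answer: √3492514094/2789 ≈ 21.189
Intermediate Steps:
O(A) = 11
E = 1/15 (E = 1/(4 + 11) = 1/15 ≈ 0.066667)
q(C) = 1/(-186 + C)
√(449 + q(E)) = √(449 + 1/(-186 + 1/15)) = √(449 + 1/(-2789/15)) = √(449 - 15/2789) = √(1252246/2789) = √3492514094/2789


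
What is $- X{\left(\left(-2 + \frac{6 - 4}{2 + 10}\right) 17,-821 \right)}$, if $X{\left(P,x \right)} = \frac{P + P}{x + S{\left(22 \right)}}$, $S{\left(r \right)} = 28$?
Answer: $- \frac{187}{2379} \approx -0.078604$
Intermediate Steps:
$X{\left(P,x \right)} = \frac{2 P}{28 + x}$ ($X{\left(P,x \right)} = \frac{P + P}{x + 28} = \frac{2 P}{28 + x}$)
$- X{\left(\left(-2 + \frac{6 - 4}{2 + 10}\right) 17,-821 \right)} = - \frac{2 \left(-2 + \frac{6 - 4}{2 + 10}\right) 17}{28 - 821} = - \frac{2 \left(-2 + \frac{2}{12}\right) 17}{-793} = - \frac{2 \left(-2 + 2 \cdot \frac{1}{12}\right) 17 \left(-1\right)}{793} = - \frac{2 \left(-2 + \frac{1}{6}\right) 17 \left(-1\right)}{793} = - \frac{2 \left(\left(- \frac{11}{6}\right) 17\right) \left(-1\right)}{793} = - \frac{2 \left(-187\right) \left(-1\right)}{6 \cdot 793} = \left(-1\right) \frac{187}{2379} = - \frac{187}{2379}$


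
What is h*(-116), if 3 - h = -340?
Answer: -39788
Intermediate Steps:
h = 343 (h = 3 - 1*(-340) = 3 + 340 = 343)
h*(-116) = 343*(-116) = -39788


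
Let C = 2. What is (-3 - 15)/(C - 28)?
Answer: 9/13 ≈ 0.69231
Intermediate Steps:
(-3 - 15)/(C - 28) = (-3 - 15)/(2 - 28) = -18/(-26) = -1/26*(-18) = 9/13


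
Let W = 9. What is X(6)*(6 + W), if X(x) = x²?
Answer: 540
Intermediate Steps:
X(6)*(6 + W) = 6²*(6 + 9) = 36*15 = 540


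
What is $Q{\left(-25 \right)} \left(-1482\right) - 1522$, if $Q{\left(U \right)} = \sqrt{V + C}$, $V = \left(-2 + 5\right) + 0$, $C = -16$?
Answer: $-1522 - 1482 i \sqrt{13} \approx -1522.0 - 5343.4 i$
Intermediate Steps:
$V = 3$ ($V = 3 + 0 = 3$)
$Q{\left(U \right)} = i \sqrt{13}$ ($Q{\left(U \right)} = \sqrt{3 - 16} = \sqrt{-13} = i \sqrt{13}$)
$Q{\left(-25 \right)} \left(-1482\right) - 1522 = i \sqrt{13} \left(-1482\right) - 1522 = - 1482 i \sqrt{13} - 1522 = -1522 - 1482 i \sqrt{13}$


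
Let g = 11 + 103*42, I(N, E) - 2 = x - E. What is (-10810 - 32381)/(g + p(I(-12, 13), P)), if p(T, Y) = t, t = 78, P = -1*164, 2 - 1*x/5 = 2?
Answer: -43191/4415 ≈ -9.7828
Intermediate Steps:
x = 0 (x = 10 - 5*2 = 10 - 10 = 0)
I(N, E) = 2 - E (I(N, E) = 2 + (0 - E) = 2 - E)
P = -164
g = 4337 (g = 11 + 4326 = 4337)
p(T, Y) = 78
(-10810 - 32381)/(g + p(I(-12, 13), P)) = (-10810 - 32381)/(4337 + 78) = -43191/4415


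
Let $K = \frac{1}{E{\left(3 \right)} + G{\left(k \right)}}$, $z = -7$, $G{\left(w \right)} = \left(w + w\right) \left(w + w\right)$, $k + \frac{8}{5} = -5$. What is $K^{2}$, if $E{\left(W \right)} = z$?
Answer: $\frac{625}{17480761} \approx 3.5754 \cdot 10^{-5}$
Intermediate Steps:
$k = - \frac{33}{5}$ ($k = - \frac{8}{5} - 5 = - \frac{33}{5} \approx -6.6$)
$G{\left(w \right)} = 4 w^{2}$ ($G{\left(w \right)} = 2 w 2 w = 4 w^{2}$)
$E{\left(W \right)} = -7$
$K = \frac{25}{4181}$ ($K = \frac{1}{-7 + 4 \left(- \frac{33}{5}\right)^{2}} = \frac{1}{-7 + 4 \cdot \frac{1089}{25}} = \frac{1}{-7 + \frac{4356}{25}} = \frac{1}{\frac{4181}{25}} = \frac{25}{4181} \approx 0.0059794$)
$K^{2} = \left(\frac{25}{4181}\right)^{2} = \frac{625}{17480761}$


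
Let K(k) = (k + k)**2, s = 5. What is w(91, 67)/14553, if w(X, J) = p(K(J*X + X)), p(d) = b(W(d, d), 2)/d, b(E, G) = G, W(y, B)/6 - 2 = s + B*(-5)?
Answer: 1/1114507858464 ≈ 8.9726e-13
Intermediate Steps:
W(y, B) = 42 - 30*B (W(y, B) = 12 + 6*(5 + B*(-5)) = 12 + 6*(5 - 5*B) = 12 + (30 - 30*B) = 42 - 30*B)
K(k) = 4*k**2 (K(k) = (2*k)**2 = 4*k**2)
p(d) = 2/d
w(X, J) = 1/(2*(X + J*X)**2) (w(X, J) = 2/((4*(J*X + X)**2)) = 2/((4*(X + J*X)**2)) = 2*(1/(4*(X + J*X)**2)) = 1/(2*(X + J*X)**2))
w(91, 67)/14553 = ((1/2)/(91**2*(1 + 67)**2))/14553 = ((1/2)*(1/8281)/68**2)*(1/14553) = ((1/2)*(1/8281)*(1/4624))*(1/14553) = (1/76582688)*(1/14553) = 1/1114507858464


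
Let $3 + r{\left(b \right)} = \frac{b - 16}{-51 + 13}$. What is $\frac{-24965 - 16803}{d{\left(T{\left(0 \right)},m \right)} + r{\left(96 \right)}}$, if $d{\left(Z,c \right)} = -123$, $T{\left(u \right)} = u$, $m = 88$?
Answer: $\frac{396796}{1217} \approx 326.04$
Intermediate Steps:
$r{\left(b \right)} = - \frac{49}{19} - \frac{b}{38}$ ($r{\left(b \right)} = -3 + \frac{b - 16}{-51 + 13} = -3 + \frac{-16 + b}{-38} = -3 + \left(-16 + b\right) \left(- \frac{1}{38}\right) = -3 - \left(- \frac{8}{19} + \frac{b}{38}\right) = - \frac{49}{19} - \frac{b}{38}$)
$\frac{-24965 - 16803}{d{\left(T{\left(0 \right)},m \right)} + r{\left(96 \right)}} = \frac{-24965 - 16803}{-123 - \frac{97}{19}} = - \frac{41768}{-123 - \frac{97}{19}} = - \frac{41768}{- \frac{2434}{19}} = \left(-41768\right) \left(- \frac{19}{2434}\right) = \frac{396796}{1217}$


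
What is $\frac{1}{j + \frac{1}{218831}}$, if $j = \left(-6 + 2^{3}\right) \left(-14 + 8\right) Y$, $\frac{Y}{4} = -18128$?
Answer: $\frac{218831}{190414481665} \approx 1.1492 \cdot 10^{-6}$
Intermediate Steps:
$Y = -72512$ ($Y = 4 \left(-18128\right) = -72512$)
$j = 870144$ ($j = \left(-6 + 2^{3}\right) \left(-14 + 8\right) \left(-72512\right) = \left(-6 + 8\right) \left(-6\right) \left(-72512\right) = 2 \left(-6\right) \left(-72512\right) = \left(-12\right) \left(-72512\right) = 870144$)
$\frac{1}{j + \frac{1}{218831}} = \frac{1}{870144 + \frac{1}{218831}} = \frac{1}{\frac{190414481665}{218831}} = \frac{218831}{190414481665}$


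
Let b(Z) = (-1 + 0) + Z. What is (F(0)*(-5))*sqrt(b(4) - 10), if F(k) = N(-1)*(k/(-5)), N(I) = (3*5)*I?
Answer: 0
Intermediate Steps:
N(I) = 15*I
b(Z) = -1 + Z
F(k) = 3*k (F(k) = (15*(-1))*(k/(-5)) = -15*k*(-1)/5 = -(-3)*k = 3*k)
(F(0)*(-5))*sqrt(b(4) - 10) = ((3*0)*(-5))*sqrt((-1 + 4) - 10) = (0*(-5))*sqrt(3 - 10) = 0*sqrt(-7) = 0*(I*sqrt(7)) = 0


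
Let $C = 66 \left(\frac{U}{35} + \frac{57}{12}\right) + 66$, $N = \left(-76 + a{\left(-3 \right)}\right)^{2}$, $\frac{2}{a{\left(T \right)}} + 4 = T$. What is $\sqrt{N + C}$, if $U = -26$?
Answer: $\frac{\sqrt{30134910}}{70} \approx 78.422$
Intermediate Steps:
$a{\left(T \right)} = \frac{2}{-4 + T}$
$N = \frac{285156}{49}$ ($N = \left(-76 + \frac{2}{-4 - 3}\right)^{2} = \left(-76 + \frac{2}{-7}\right)^{2} = \left(-76 + 2 \left(- \frac{1}{7}\right)\right)^{2} = \left(-76 - \frac{2}{7}\right)^{2} = \left(- \frac{534}{7}\right)^{2} = \frac{285156}{49} \approx 5819.5$)
$C = \frac{23133}{70}$ ($C = 66 \left(- \frac{26}{35} + \frac{57}{12}\right) + 66 = 66 \left(\left(-26\right) \frac{1}{35} + 57 \cdot \frac{1}{12}\right) + 66 = 66 \left(- \frac{26}{35} + \frac{19}{4}\right) + 66 = 66 \cdot \frac{561}{140} + 66 = \frac{18513}{70} + 66 = \frac{23133}{70} \approx 330.47$)
$\sqrt{N + C} = \sqrt{\frac{285156}{49} + \frac{23133}{70}} = \sqrt{\frac{3013491}{490}} = \frac{\sqrt{30134910}}{70}$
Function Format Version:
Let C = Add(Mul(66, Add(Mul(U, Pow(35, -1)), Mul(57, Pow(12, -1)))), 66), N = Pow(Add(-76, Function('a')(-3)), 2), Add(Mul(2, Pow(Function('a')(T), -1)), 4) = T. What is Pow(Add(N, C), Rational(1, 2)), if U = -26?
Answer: Mul(Rational(1, 70), Pow(30134910, Rational(1, 2))) ≈ 78.422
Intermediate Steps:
Function('a')(T) = Mul(2, Pow(Add(-4, T), -1))
N = Rational(285156, 49) (N = Pow(Add(-76, Mul(2, Pow(Add(-4, -3), -1))), 2) = Pow(Add(-76, Mul(2, Pow(-7, -1))), 2) = Pow(Add(-76, Mul(2, Rational(-1, 7))), 2) = Pow(Add(-76, Rational(-2, 7)), 2) = Pow(Rational(-534, 7), 2) = Rational(285156, 49) ≈ 5819.5)
C = Rational(23133, 70) (C = Add(Mul(66, Add(Mul(-26, Pow(35, -1)), Mul(57, Pow(12, -1)))), 66) = Add(Mul(66, Add(Mul(-26, Rational(1, 35)), Mul(57, Rational(1, 12)))), 66) = Add(Mul(66, Add(Rational(-26, 35), Rational(19, 4))), 66) = Add(Mul(66, Rational(561, 140)), 66) = Add(Rational(18513, 70), 66) = Rational(23133, 70) ≈ 330.47)
Pow(Add(N, C), Rational(1, 2)) = Pow(Add(Rational(285156, 49), Rational(23133, 70)), Rational(1, 2)) = Pow(Rational(3013491, 490), Rational(1, 2)) = Mul(Rational(1, 70), Pow(30134910, Rational(1, 2)))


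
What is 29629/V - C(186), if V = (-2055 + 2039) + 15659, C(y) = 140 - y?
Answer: 749207/15643 ≈ 47.894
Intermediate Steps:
V = 15643 (V = -16 + 15659 = 15643)
29629/V - C(186) = 29629/15643 - (140 - 1*186) = 29629*(1/15643) - (140 - 186) = 29629/15643 - 1*(-46) = 29629/15643 + 46 = 749207/15643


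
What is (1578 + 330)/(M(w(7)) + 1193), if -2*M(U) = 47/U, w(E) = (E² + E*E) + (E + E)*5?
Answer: 641088/400801 ≈ 1.5995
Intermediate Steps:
w(E) = 2*E² + 10*E (w(E) = (E² + E²) + (2*E)*5 = 2*E² + 10*E)
M(U) = -47/(2*U)
(1578 + 330)/(M(w(7)) + 1193) = (1578 + 330)/(-47*1/(14*(5 + 7))/2 + 1193) = 1908/(-47/(2*(2*7*12)) + 1193) = 1908/(-47/2/168 + 1193) = 1908/(-47/2*1/168 + 1193) = 1908/(-47/336 + 1193) = 1908/(400801/336) = 1908*(336/400801) = 641088/400801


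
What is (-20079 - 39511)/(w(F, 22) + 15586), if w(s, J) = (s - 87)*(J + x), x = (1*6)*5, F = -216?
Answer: 5959/17 ≈ 350.53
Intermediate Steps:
x = 30 (x = 6*5 = 30)
w(s, J) = (-87 + s)*(30 + J) (w(s, J) = (s - 87)*(J + 30) = (-87 + s)*(30 + J))
(-20079 - 39511)/(w(F, 22) + 15586) = (-20079 - 39511)/((-2610 - 87*22 + 30*(-216) + 22*(-216)) + 15586) = -59590/((-2610 - 1914 - 6480 - 4752) + 15586) = -59590/(-15756 + 15586) = -59590/(-170) = -59590*(-1/170) = 5959/17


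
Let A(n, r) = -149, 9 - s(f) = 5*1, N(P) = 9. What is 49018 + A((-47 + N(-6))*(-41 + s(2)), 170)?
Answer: 48869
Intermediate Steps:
s(f) = 4 (s(f) = 9 - 5 = 4)
49018 + A((-47 + N(-6))*(-41 + s(2)), 170) = 49018 - 149 = 48869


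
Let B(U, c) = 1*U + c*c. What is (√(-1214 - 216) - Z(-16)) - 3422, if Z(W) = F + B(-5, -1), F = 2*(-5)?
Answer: -3408 + I*√1430 ≈ -3408.0 + 37.815*I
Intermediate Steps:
F = -10
B(U, c) = U + c²
Z(W) = -14 (Z(W) = -10 + (-5 + (-1)²) = -10 + (-5 + 1) = -10 - 4 = -14)
(√(-1214 - 216) - Z(-16)) - 3422 = (√(-1214 - 216) - 1*(-14)) - 3422 = (√(-1430) + 14) - 3422 = (I*√1430 + 14) - 3422 = (14 + I*√1430) - 3422 = -3408 + I*√1430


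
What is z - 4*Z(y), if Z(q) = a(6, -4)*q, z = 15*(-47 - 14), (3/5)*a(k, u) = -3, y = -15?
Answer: -1215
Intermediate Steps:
a(k, u) = -5 (a(k, u) = (5/3)*(-3) = -5)
z = -915 (z = 15*(-61) = -915)
Z(q) = -5*q
z - 4*Z(y) = -915 - (-20)*(-15) = -915 - 4*75 = -915 - 300 = -1215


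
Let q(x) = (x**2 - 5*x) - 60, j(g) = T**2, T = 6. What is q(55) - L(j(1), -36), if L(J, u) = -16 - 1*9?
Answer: 2715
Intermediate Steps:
j(g) = 36 (j(g) = 6**2 = 36)
L(J, u) = -25 (L(J, u) = -16 - 9 = -25)
q(x) = -60 + x**2 - 5*x
q(55) - L(j(1), -36) = (-60 + 55**2 - 5*55) - 1*(-25) = (-60 + 3025 - 275) + 25 = 2690 + 25 = 2715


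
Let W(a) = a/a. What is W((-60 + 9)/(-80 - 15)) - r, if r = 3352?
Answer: -3351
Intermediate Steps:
W(a) = 1
W((-60 + 9)/(-80 - 15)) - r = 1 - 1*3352 = 1 - 3352 = -3351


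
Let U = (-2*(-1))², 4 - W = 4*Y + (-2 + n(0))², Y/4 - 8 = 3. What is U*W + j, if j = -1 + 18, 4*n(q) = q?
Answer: -687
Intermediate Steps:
Y = 44 (Y = 32 + 4*3 = 32 + 12 = 44)
n(q) = q/4
j = 17
W = -176 (W = 4 - (4*44 + (-2 + (¼)*0)²) = 4 - (176 + (-2 + 0)²) = 4 - (176 + (-2)²) = 4 - (176 + 4) = 4 - 1*180 = 4 - 180 = -176)
U = 4 (U = 2² = 4)
U*W + j = 4*(-176) + 17 = -704 + 17 = -687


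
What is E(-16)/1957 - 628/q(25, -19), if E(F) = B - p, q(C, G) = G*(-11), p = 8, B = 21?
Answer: -64541/21527 ≈ -2.9981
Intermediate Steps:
q(C, G) = -11*G
E(F) = 13 (E(F) = 21 - 1*8 = 21 - 8 = 13)
E(-16)/1957 - 628/q(25, -19) = 13/1957 - 628/((-11*(-19))) = 13*(1/1957) - 628/209 = 13/1957 - 628*1/209 = 13/1957 - 628/209 = -64541/21527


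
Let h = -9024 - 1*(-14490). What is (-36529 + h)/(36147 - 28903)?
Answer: -31063/7244 ≈ -4.2881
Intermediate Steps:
h = 5466 (h = -9024 + 14490 = 5466)
(-36529 + h)/(36147 - 28903) = (-36529 + 5466)/(36147 - 28903) = -31063/7244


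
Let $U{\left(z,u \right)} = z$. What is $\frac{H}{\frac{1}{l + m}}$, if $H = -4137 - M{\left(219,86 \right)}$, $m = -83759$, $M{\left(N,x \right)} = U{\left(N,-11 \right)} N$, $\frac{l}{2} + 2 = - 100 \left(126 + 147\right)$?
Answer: $7208435574$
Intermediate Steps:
$l = -54604$ ($l = -4 + 2 \left(- 100 \left(126 + 147\right)\right) = -4 + 2 \left(\left(-100\right) 273\right) = -4 + 2 \left(-27300\right) = -4 - 54600 = -54604$)
$M{\left(N,x \right)} = N^{2}$ ($M{\left(N,x \right)} = N N = N^{2}$)
$H = -52098$ ($H = -4137 - 219^{2} = -4137 - 47961 = -52098$)
$\frac{H}{\frac{1}{l + m}} = - \frac{52098}{\frac{1}{-54604 - 83759}} = - \frac{52098}{\frac{1}{-138363}} = - \frac{52098}{- \frac{1}{138363}} = \left(-52098\right) \left(-138363\right) = 7208435574$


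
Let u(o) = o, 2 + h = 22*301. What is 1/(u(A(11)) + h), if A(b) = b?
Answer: 1/6631 ≈ 0.00015081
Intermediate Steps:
h = 6620 (h = -2 + 22*301 = -2 + 6622 = 6620)
1/(u(A(11)) + h) = 1/(11 + 6620) = 1/6631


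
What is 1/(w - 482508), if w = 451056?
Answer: -1/31452 ≈ -3.1794e-5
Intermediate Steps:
1/(w - 482508) = 1/(451056 - 482508) = 1/(-31452) = -1/31452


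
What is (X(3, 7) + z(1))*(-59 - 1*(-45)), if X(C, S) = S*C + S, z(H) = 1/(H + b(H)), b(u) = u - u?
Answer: -406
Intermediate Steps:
b(u) = 0
z(H) = 1/H (z(H) = 1/(H + 0) = 1/H)
X(C, S) = S + C*S (X(C, S) = C*S + S = S + C*S)
(X(3, 7) + z(1))*(-59 - 1*(-45)) = (7*(1 + 3) + 1/1)*(-59 - 1*(-45)) = (7*4 + 1)*(-59 + 45) = (28 + 1)*(-14) = 29*(-14) = -406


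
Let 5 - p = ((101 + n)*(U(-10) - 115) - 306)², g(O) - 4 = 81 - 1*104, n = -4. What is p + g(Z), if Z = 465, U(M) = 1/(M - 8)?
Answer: -42598900561/324 ≈ -1.3148e+8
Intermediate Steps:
U(M) = 1/(-8 + M)
g(O) = -19 (g(O) = 4 + (81 - 1*104) = 4 + (81 - 104) = 4 - 23 = -19)
p = -42598894405/324 (p = 5 - ((101 - 4)*(1/(-8 - 10) - 115) - 306)² = 5 - (97*(1/(-18) - 115) - 306)² = 5 - (97*(-1/18 - 115) - 306)² = 5 - (97*(-2071/18) - 306)² = 5 - (-200887/18 - 306)² = 5 - (-206395/18)² = 5 - 1*42598896025/324 = 5 - 42598896025/324 = -42598894405/324 ≈ -1.3148e+8)
p + g(Z) = -42598894405/324 - 19 = -42598900561/324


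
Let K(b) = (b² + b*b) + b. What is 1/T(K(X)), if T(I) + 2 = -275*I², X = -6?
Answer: -1/1197902 ≈ -8.3479e-7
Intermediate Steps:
K(b) = b + 2*b² (K(b) = (b² + b²) + b = 2*b² + b = b + 2*b²)
T(I) = -2 - 275*I²
1/T(K(X)) = 1/(-2 - 275*36*(1 + 2*(-6))²) = 1/(-2 - 275*36*(1 - 12)²) = 1/(-2 - 275*(-6*(-11))²) = 1/(-2 - 275*66²) = 1/(-2 - 275*4356) = 1/(-2 - 1197900) = 1/(-1197902) = -1/1197902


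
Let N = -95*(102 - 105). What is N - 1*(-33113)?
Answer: 33398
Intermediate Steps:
N = 285 (N = -95*(-3) = 285)
N - 1*(-33113) = 285 - 1*(-33113) = 285 + 33113 = 33398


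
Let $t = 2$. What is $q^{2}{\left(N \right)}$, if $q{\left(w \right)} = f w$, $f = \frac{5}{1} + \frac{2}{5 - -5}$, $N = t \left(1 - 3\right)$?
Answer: $\frac{10816}{25} \approx 432.64$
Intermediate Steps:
$N = -4$ ($N = 2 \left(1 - 3\right) = 2 \left(-2\right) = -4$)
$f = \frac{26}{5}$ ($f = 5 \cdot 1 + \frac{2}{5 + 5} = 5 + \frac{2}{10} = 5 + 2 \cdot \frac{1}{10} = 5 + \frac{1}{5} = \frac{26}{5} \approx 5.2$)
$q{\left(w \right)} = \frac{26 w}{5}$
$q^{2}{\left(N \right)} = \left(\frac{26}{5} \left(-4\right)\right)^{2} = \left(- \frac{104}{5}\right)^{2} = \frac{10816}{25}$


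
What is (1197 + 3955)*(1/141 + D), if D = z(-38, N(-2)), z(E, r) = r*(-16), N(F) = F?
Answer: 23250976/141 ≈ 1.6490e+5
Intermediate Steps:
z(E, r) = -16*r
D = 32 (D = -16*(-2) = 32)
(1197 + 3955)*(1/141 + D) = (1197 + 3955)*(1/141 + 32) = 5152*(1/141 + 32) = 5152*(4513/141) = 23250976/141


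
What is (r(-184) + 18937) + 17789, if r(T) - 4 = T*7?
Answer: 35442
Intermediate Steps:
r(T) = 4 + 7*T (r(T) = 4 + T*7 = 4 + 7*T)
(r(-184) + 18937) + 17789 = ((4 + 7*(-184)) + 18937) + 17789 = ((4 - 1288) + 18937) + 17789 = (-1284 + 18937) + 17789 = 17653 + 17789 = 35442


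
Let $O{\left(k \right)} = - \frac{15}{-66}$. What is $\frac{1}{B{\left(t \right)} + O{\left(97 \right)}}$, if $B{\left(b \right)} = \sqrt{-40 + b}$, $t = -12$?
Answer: $\frac{110}{25193} - \frac{968 i \sqrt{13}}{25193} \approx 0.0043663 - 0.13854 i$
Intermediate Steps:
$O{\left(k \right)} = \frac{5}{22}$ ($O{\left(k \right)} = \left(-15\right) \left(- \frac{1}{66}\right) = \frac{5}{22}$)
$\frac{1}{B{\left(t \right)} + O{\left(97 \right)}} = \frac{1}{\sqrt{-40 - 12} + \frac{5}{22}} = \frac{1}{\sqrt{-52} + \frac{5}{22}} = \frac{1}{2 i \sqrt{13} + \frac{5}{22}} = \frac{1}{\frac{5}{22} + 2 i \sqrt{13}}$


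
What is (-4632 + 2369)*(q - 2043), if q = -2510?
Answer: 10303439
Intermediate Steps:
(-4632 + 2369)*(q - 2043) = (-4632 + 2369)*(-2510 - 2043) = -2263*(-4553) = 10303439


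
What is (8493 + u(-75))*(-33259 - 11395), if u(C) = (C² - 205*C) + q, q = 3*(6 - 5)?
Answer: -1317114384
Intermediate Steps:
q = 3 (q = 3*1 = 3)
u(C) = 3 + C² - 205*C (u(C) = (C² - 205*C) + 3 = 3 + C² - 205*C)
(8493 + u(-75))*(-33259 - 11395) = (8493 + (3 + (-75)² - 205*(-75)))*(-33259 - 11395) = (8493 + (3 + 5625 + 15375))*(-44654) = (8493 + 21003)*(-44654) = 29496*(-44654) = -1317114384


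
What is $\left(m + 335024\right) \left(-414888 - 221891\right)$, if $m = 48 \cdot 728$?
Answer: $-235587853072$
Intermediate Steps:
$m = 34944$
$\left(m + 335024\right) \left(-414888 - 221891\right) = \left(34944 + 335024\right) \left(-414888 - 221891\right) = 369968 \left(-636779\right) = -235587853072$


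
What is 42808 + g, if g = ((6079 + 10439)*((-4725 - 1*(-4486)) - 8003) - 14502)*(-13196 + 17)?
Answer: 1794398095390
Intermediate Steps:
g = 1794398052582 (g = (16518*((-4725 + 4486) - 8003) - 14502)*(-13179) = (16518*(-239 - 8003) - 14502)*(-13179) = (16518*(-8242) - 14502)*(-13179) = (-136141356 - 14502)*(-13179) = -136155858*(-13179) = 1794398052582)
42808 + g = 42808 + 1794398052582 = 1794398095390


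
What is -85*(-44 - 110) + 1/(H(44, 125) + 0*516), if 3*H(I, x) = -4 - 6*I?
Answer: 3508117/268 ≈ 13090.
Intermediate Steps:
H(I, x) = -4/3 - 2*I (H(I, x) = (-4 - 6*I)/3 = -4/3 - 2*I)
-85*(-44 - 110) + 1/(H(44, 125) + 0*516) = -85*(-44 - 110) + 1/((-4/3 - 2*44) + 0*516) = -85*(-154) + 1/((-4/3 - 88) + 0) = 13090 + 1/(-268/3 + 0) = 13090 + 1/(-268/3) = 13090 - 3/268 = 3508117/268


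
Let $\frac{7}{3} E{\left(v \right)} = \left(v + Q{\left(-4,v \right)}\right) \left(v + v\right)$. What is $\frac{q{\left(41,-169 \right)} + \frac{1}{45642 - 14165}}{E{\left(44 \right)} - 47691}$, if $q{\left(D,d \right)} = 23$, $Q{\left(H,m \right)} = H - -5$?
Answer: $- \frac{1689268}{3378080163} \approx -0.00050007$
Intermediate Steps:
$Q{\left(H,m \right)} = 5 + H$ ($Q{\left(H,m \right)} = H + 5 = 5 + H$)
$E{\left(v \right)} = \frac{6 v \left(1 + v\right)}{7}$ ($E{\left(v \right)} = \frac{3 \left(v + \left(5 - 4\right)\right) \left(v + v\right)}{7} = \frac{3 \left(v + 1\right) 2 v}{7} = \frac{3 \left(1 + v\right) 2 v}{7} = \frac{3 \cdot 2 v \left(1 + v\right)}{7} = \frac{6 v \left(1 + v\right)}{7}$)
$\frac{q{\left(41,-169 \right)} + \frac{1}{45642 - 14165}}{E{\left(44 \right)} - 47691} = \frac{23 + \frac{1}{45642 - 14165}}{\frac{6}{7} \cdot 44 \left(1 + 44\right) - 47691} = \frac{23 + \frac{1}{31477}}{\frac{6}{7} \cdot 44 \cdot 45 - 47691} = \frac{23 + \frac{1}{31477}}{\frac{11880}{7} - 47691} = \frac{723972}{31477 \left(- \frac{321957}{7}\right)} = \frac{723972}{31477} \left(- \frac{7}{321957}\right) = - \frac{1689268}{3378080163}$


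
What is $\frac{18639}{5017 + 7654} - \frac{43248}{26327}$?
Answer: $- \frac{57286455}{333589417} \approx -0.17173$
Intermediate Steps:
$\frac{18639}{5017 + 7654} - \frac{43248}{26327} = \frac{18639}{12671} - \frac{43248}{26327} = - \frac{57286455}{333589417}$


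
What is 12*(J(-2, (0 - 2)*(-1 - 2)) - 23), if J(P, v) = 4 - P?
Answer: -204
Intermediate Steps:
12*(J(-2, (0 - 2)*(-1 - 2)) - 23) = 12*((4 - 1*(-2)) - 23) = 12*((4 + 2) - 23) = 12*(6 - 23) = 12*(-17) = -204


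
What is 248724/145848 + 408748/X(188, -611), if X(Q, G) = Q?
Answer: 1242954967/571238 ≈ 2175.9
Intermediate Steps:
248724/145848 + 408748/X(188, -611) = 248724/145848 + 408748/188 = 248724*(1/145848) + 408748*(1/188) = 20727/12154 + 102187/47 = 1242954967/571238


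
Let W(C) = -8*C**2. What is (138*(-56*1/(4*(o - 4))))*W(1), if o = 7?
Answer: 5152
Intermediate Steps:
(138*(-56*1/(4*(o - 4))))*W(1) = (138*(-56*1/(4*(7 - 4))))*(-8*1**2) = (138*(-56/(3*4)))*(-8*1) = (138*(-56/12))*(-8) = (138*(-56*1/12))*(-8) = (138*(-14/3))*(-8) = -644*(-8) = 5152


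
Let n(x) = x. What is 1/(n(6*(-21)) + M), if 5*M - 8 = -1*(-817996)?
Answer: 5/817374 ≈ 6.1172e-6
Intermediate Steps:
M = 818004/5 (M = 8/5 + (-1*(-817996))/5 = 8/5 + (1/5)*817996 = 8/5 + 817996/5 = 818004/5 ≈ 1.6360e+5)
1/(n(6*(-21)) + M) = 1/(6*(-21) + 818004/5) = 1/(-126 + 818004/5) = 1/(817374/5) = 5/817374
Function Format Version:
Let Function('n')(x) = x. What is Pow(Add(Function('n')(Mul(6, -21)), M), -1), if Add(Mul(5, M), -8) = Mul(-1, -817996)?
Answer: Rational(5, 817374) ≈ 6.1172e-6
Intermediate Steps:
M = Rational(818004, 5) (M = Add(Rational(8, 5), Mul(Rational(1, 5), Mul(-1, -817996))) = Add(Rational(8, 5), Mul(Rational(1, 5), 817996)) = Add(Rational(8, 5), Rational(817996, 5)) = Rational(818004, 5) ≈ 1.6360e+5)
Pow(Add(Function('n')(Mul(6, -21)), M), -1) = Pow(Add(Mul(6, -21), Rational(818004, 5)), -1) = Pow(Add(-126, Rational(818004, 5)), -1) = Pow(Rational(817374, 5), -1) = Rational(5, 817374)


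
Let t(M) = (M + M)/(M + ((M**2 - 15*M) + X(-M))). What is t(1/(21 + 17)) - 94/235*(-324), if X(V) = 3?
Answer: 2463428/19005 ≈ 129.62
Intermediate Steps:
t(M) = 2*M/(3 + M**2 - 14*M) (t(M) = (M + M)/(M + ((M**2 - 15*M) + 3)) = (2*M)/(M + (3 + M**2 - 15*M)) = (2*M)/(3 + M**2 - 14*M) = 2*M/(3 + M**2 - 14*M))
t(1/(21 + 17)) - 94/235*(-324) = 2/((21 + 17)*(3 + (1/(21 + 17))**2 - 14/(21 + 17))) - 94/235*(-324) = 2/(38*(3 + (1/38)**2 - 14/38)) - 94*1/235*(-324) = 2*(1/38)/(3 + (1/38)**2 - 14*1/38) - 2/5*(-324) = 2*(1/38)/(3 + 1/1444 - 7/19) + 648/5 = 2*(1/38)/(3801/1444) + 648/5 = 2*(1/38)*(1444/3801) + 648/5 = 76/3801 + 648/5 = 2463428/19005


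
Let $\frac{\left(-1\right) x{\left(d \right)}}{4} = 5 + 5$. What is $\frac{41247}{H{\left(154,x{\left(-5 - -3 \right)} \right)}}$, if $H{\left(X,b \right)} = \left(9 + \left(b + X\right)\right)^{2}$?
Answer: $\frac{4583}{1681} \approx 2.7264$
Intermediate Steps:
$x{\left(d \right)} = -40$ ($x{\left(d \right)} = - 4 \left(5 + 5\right) = \left(-4\right) 10 = -40$)
$H{\left(X,b \right)} = \left(9 + X + b\right)^{2}$ ($H{\left(X,b \right)} = \left(9 + \left(X + b\right)\right)^{2} = \left(9 + X + b\right)^{2}$)
$\frac{41247}{H{\left(154,x{\left(-5 - -3 \right)} \right)}} = \frac{41247}{\left(9 + 154 - 40\right)^{2}} = \frac{41247}{123^{2}} = \frac{41247}{15129} = 41247 \cdot \frac{1}{15129} = \frac{4583}{1681}$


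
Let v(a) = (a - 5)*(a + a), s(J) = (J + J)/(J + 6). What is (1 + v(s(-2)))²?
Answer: 169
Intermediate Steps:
s(J) = 2*J/(6 + J) (s(J) = (2*J)/(6 + J) = 2*J/(6 + J))
v(a) = 2*a*(-5 + a) (v(a) = (-5 + a)*(2*a) = 2*a*(-5 + a))
(1 + v(s(-2)))² = (1 + 2*(2*(-2)/(6 - 2))*(-5 + 2*(-2)/(6 - 2)))² = (1 + 2*(2*(-2)/4)*(-5 + 2*(-2)/4))² = (1 + 2*(2*(-2)*(¼))*(-5 + 2*(-2)*(¼)))² = (1 + 2*(-1)*(-5 - 1))² = (1 + 2*(-1)*(-6))² = (1 + 12)² = 13² = 169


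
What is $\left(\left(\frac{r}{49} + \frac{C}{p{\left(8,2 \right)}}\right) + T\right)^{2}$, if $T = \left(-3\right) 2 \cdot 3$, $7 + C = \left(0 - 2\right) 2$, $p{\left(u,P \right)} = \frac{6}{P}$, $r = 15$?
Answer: $\frac{9859600}{21609} \approx 456.27$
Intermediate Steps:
$C = -11$ ($C = -7 + \left(0 - 2\right) 2 = -7 - 4 = -11$)
$T = -18$ ($T = \left(-6\right) 3 = -18$)
$\left(\left(\frac{r}{49} + \frac{C}{p{\left(8,2 \right)}}\right) + T\right)^{2} = \left(\left(\frac{15}{49} - \frac{11}{6 \cdot \frac{1}{2}}\right) - 18\right)^{2} = \left(\left(15 \cdot \frac{1}{49} - \frac{11}{6 \cdot \frac{1}{2}}\right) - 18\right)^{2} = \left(\left(\frac{15}{49} - \frac{11}{3}\right) - 18\right)^{2} = \left(- \frac{494}{147} - 18\right)^{2} = \left(- \frac{3140}{147}\right)^{2} = \frac{9859600}{21609}$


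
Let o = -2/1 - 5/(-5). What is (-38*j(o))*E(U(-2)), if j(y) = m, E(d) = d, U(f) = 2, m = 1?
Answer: -76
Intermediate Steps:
o = -1 (o = -2*1 - 5*(-⅕) = -2 + 1 = -1)
j(y) = 1
(-38*j(o))*E(U(-2)) = -38*1*2 = -38*2 = -76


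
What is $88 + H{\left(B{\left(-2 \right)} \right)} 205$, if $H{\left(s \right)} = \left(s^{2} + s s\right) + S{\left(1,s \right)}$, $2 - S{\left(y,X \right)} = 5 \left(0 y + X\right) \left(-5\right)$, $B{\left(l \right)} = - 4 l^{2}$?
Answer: $23458$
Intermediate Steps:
$S{\left(y,X \right)} = 2 + 25 X$ ($S{\left(y,X \right)} = 2 - 5 \left(0 y + X\right) \left(-5\right) = 2 - 5 \left(0 + X\right) \left(-5\right) = 2 - 5 X \left(-5\right) = 2 - - 25 X = 2 + 25 X$)
$H{\left(s \right)} = 2 + 2 s^{2} + 25 s$ ($H{\left(s \right)} = \left(s^{2} + s s\right) + \left(2 + 25 s\right) = \left(s^{2} + s^{2}\right) + \left(2 + 25 s\right) = 2 s^{2} + \left(2 + 25 s\right) = 2 + 2 s^{2} + 25 s$)
$88 + H{\left(B{\left(-2 \right)} \right)} 205 = 88 + \left(2 + 2 \left(- 4 \left(-2\right)^{2}\right)^{2} + 25 \left(- 4 \left(-2\right)^{2}\right)\right) 205 = 88 + \left(2 + 2 \left(\left(-4\right) 4\right)^{2} + 25 \left(\left(-4\right) 4\right)\right) 205 = 88 + \left(2 + 2 \left(-16\right)^{2} + 25 \left(-16\right)\right) 205 = 88 + \left(2 + 2 \cdot 256 - 400\right) 205 = 88 + \left(2 + 512 - 400\right) 205 = 88 + 114 \cdot 205 = 88 + 23370 = 23458$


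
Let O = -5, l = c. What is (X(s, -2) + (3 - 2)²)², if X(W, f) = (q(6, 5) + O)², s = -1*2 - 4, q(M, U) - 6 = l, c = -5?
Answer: 289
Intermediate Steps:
l = -5
q(M, U) = 1 (q(M, U) = 6 - 5 = 1)
s = -6 (s = -2 - 4 = -6)
X(W, f) = 16 (X(W, f) = (1 - 5)² = (-4)² = 16)
(X(s, -2) + (3 - 2)²)² = (16 + (3 - 2)²)² = (16 + 1²)² = (16 + 1)² = 17² = 289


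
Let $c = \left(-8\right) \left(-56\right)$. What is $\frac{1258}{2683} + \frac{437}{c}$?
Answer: $\frac{1736055}{1201984} \approx 1.4443$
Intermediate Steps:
$c = 448$
$\frac{1258}{2683} + \frac{437}{c} = \frac{1258}{2683} + \frac{437}{448} = \frac{1736055}{1201984}$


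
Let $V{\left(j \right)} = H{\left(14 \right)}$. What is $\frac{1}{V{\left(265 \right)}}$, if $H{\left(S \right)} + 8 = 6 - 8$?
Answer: $- \frac{1}{10} \approx -0.1$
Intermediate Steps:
$H{\left(S \right)} = -10$ ($H{\left(S \right)} = -8 + \left(6 - 8\right) = -8 - 2 = -10$)
$V{\left(j \right)} = -10$
$\frac{1}{V{\left(265 \right)}} = \frac{1}{-10} = - \frac{1}{10}$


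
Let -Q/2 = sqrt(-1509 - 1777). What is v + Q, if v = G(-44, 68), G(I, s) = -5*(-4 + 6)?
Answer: -10 - 2*I*sqrt(3286) ≈ -10.0 - 114.65*I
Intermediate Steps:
Q = -2*I*sqrt(3286) (Q = -2*sqrt(-1509 - 1777) = -2*I*sqrt(3286) ≈ -114.65*I)
G(I, s) = -10 (G(I, s) = -5*2 = -10)
v = -10
v + Q = -10 - 2*I*sqrt(3286)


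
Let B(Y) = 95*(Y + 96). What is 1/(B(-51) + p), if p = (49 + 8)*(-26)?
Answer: 1/2793 ≈ 0.00035804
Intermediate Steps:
p = -1482 (p = 57*(-26) = -1482)
B(Y) = 9120 + 95*Y (B(Y) = 95*(96 + Y) = 9120 + 95*Y)
1/(B(-51) + p) = 1/((9120 + 95*(-51)) - 1482) = 1/((9120 - 4845) - 1482) = 1/(4275 - 1482) = 1/2793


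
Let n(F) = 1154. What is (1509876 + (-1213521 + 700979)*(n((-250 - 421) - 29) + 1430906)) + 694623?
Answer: -733988692021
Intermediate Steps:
(1509876 + (-1213521 + 700979)*(n((-250 - 421) - 29) + 1430906)) + 694623 = (1509876 + (-1213521 + 700979)*(1154 + 1430906)) + 694623 = (1509876 - 512542*1432060) + 694623 = (1509876 - 733990896520) + 694623 = -733989386644 + 694623 = -733988692021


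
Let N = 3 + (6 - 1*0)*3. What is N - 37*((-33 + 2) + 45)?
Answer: -497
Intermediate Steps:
N = 21 (N = 3 + (6 + 0)*3 = 3 + 6*3 = 3 + 18 = 21)
N - 37*((-33 + 2) + 45) = 21 - 37*((-33 + 2) + 45) = 21 - 37*(-31 + 45) = 21 - 37*14 = 21 - 518 = -497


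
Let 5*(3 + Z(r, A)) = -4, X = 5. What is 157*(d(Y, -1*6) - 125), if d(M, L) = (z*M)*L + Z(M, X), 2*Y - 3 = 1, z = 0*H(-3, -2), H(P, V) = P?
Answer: -101108/5 ≈ -20222.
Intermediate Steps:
z = 0 (z = 0*(-3) = 0)
Y = 2 (Y = 3/2 + (½)*1 = 3/2 + ½ = 2)
Z(r, A) = -19/5 (Z(r, A) = -3 + (⅕)*(-4) = -3 - ⅘ = -19/5)
d(M, L) = -19/5 (d(M, L) = (0*M)*L - 19/5 = 0*L - 19/5 = 0 - 19/5 = -19/5)
157*(d(Y, -1*6) - 125) = 157*(-19/5 - 125) = 157*(-644/5) = -101108/5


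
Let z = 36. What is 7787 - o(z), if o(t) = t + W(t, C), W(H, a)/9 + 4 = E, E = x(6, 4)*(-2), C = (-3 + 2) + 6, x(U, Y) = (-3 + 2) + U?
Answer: 7877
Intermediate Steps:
x(U, Y) = -1 + U
C = 5 (C = -1 + 6 = 5)
E = -10 (E = (-1 + 6)*(-2) = 5*(-2) = -10)
W(H, a) = -126 (W(H, a) = -36 + 9*(-10) = -36 - 90 = -126)
o(t) = -126 + t (o(t) = t - 126 = -126 + t)
7787 - o(z) = 7787 - (-126 + 36) = 7787 - 1*(-90) = 7787 + 90 = 7877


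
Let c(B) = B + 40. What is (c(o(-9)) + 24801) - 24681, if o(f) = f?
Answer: 151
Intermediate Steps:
c(B) = 40 + B
(c(o(-9)) + 24801) - 24681 = ((40 - 9) + 24801) - 24681 = (31 + 24801) - 24681 = 24832 - 24681 = 151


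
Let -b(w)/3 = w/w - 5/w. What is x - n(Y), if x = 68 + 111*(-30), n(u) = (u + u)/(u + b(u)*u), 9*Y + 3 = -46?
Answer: -759948/233 ≈ -3261.6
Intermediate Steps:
b(w) = -3 + 15/w (b(w) = -3*(w/w - 5/w) = -3*(1 - 5/w) = -3 + 15/w)
Y = -49/9 (Y = -1/3 + (1/9)*(-46) = -1/3 - 46/9 = -49/9 ≈ -5.4444)
n(u) = 2*u/(u + u*(-3 + 15/u)) (n(u) = (u + u)/(u + (-3 + 15/u)*u) = (2*u)/(u + u*(-3 + 15/u)) = 2*u/(u + u*(-3 + 15/u)))
x = -3262 (x = 68 - 3330 = -3262)
x - n(Y) = -3262 - (-2)*(-49)/(9*(-15 + 2*(-49/9))) = -3262 - (-2)*(-49)/(9*(-15 - 98/9)) = -3262 - (-2)*(-49)/(9*(-233/9)) = -3262 - (-2)*(-49)*(-9)/(9*233) = -3262 - 1*(-98/233) = -3262 + 98/233 = -759948/233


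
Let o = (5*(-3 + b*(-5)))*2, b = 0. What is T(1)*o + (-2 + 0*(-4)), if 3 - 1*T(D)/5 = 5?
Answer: 298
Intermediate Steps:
T(D) = -10 (T(D) = 15 - 5*5 = 15 - 25 = -10)
o = -30 (o = (5*(-3 + 0*(-5)))*2 = (5*(-3 + 0))*2 = (5*(-3))*2 = -15*2 = -30)
T(1)*o + (-2 + 0*(-4)) = -10*(-30) + (-2 + 0*(-4)) = 300 + (-2 + 0) = 300 - 2 = 298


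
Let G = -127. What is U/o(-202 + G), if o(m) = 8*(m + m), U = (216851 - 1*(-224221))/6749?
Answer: -27567/2220421 ≈ -0.012415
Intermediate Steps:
U = 441072/6749 (U = (216851 + 224221)*(1/6749) = 441072*(1/6749) = 441072/6749 ≈ 65.354)
o(m) = 16*m (o(m) = 8*(2*m) = 16*m)
U/o(-202 + G) = 441072/(6749*((16*(-202 - 127)))) = 441072/(6749*((16*(-329)))) = (441072/6749)/(-5264) = (441072/6749)*(-1/5264) = -27567/2220421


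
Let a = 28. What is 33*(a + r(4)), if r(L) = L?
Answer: 1056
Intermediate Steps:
33*(a + r(4)) = 33*(28 + 4) = 33*32 = 1056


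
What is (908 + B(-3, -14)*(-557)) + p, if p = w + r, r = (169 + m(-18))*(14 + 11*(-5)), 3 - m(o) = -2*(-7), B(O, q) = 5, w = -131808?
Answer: -140163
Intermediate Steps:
m(o) = -11 (m(o) = 3 - (-2)*(-7) = 3 - 1*14 = 3 - 14 = -11)
r = -6478 (r = (169 - 11)*(14 + 11*(-5)) = 158*(14 - 55) = 158*(-41) = -6478)
p = -138286 (p = -131808 - 6478 = -138286)
(908 + B(-3, -14)*(-557)) + p = (908 + 5*(-557)) - 138286 = (908 - 2785) - 138286 = -1877 - 138286 = -140163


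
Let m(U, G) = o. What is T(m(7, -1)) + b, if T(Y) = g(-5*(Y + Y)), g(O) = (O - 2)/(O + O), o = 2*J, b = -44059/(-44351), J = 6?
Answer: 7992491/5322120 ≈ 1.5017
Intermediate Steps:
b = 44059/44351 (b = -44059*(-1/44351) = 44059/44351 ≈ 0.99342)
o = 12 (o = 2*6 = 12)
g(O) = (-2 + O)/(2*O) (g(O) = (-2 + O)/((2*O)) = (-2 + O)*(1/(2*O)) = (-2 + O)/(2*O))
m(U, G) = 12
T(Y) = -(-2 - 10*Y)/(20*Y) (T(Y) = (-2 - 5*(Y + Y))/(2*((-5*(Y + Y)))) = (-2 - 10*Y)/(2*((-10*Y))) = (-1/(10*Y))*(-2 - 10*Y)/2 = -(-2 - 10*Y)/(20*Y))
T(m(7, -1)) + b = (⅒)*(1 + 5*12)/12 + 44059/44351 = (⅒)*(1/12)*(1 + 60) + 44059/44351 = (⅒)*(1/12)*61 + 44059/44351 = 61/120 + 44059/44351 = 7992491/5322120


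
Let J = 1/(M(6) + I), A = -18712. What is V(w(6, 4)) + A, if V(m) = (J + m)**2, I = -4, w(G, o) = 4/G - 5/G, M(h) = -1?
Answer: -16840679/900 ≈ -18712.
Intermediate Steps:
w(G, o) = -1/G
J = -1/5 (J = 1/(-1 - 4) = 1/(-5) = -1/5 ≈ -0.20000)
V(m) = (-1/5 + m)**2
V(w(6, 4)) + A = (-1 + 5*(-1/6))**2/25 - 18712 = (-1 - 5/6)**2/25 - 18712 = (-11/6)**2/25 - 18712 = (1/25)*(121/36) - 18712 = 121/900 - 18712 = -16840679/900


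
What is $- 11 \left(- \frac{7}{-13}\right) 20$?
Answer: $- \frac{1540}{13} \approx -118.46$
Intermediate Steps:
$- 11 \left(- \frac{7}{-13}\right) 20 = - 11 \left(\left(-7\right) \left(- \frac{1}{13}\right)\right) 20 = \left(-11\right) \frac{7}{13} \cdot 20 = \left(- \frac{77}{13}\right) 20 = - \frac{1540}{13}$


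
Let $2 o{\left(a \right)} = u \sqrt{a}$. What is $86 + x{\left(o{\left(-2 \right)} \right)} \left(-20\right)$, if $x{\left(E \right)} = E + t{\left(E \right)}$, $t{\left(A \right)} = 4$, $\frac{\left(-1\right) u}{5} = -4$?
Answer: $6 - 200 i \sqrt{2} \approx 6.0 - 282.84 i$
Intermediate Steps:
$u = 20$ ($u = \left(-5\right) \left(-4\right) = 20$)
$o{\left(a \right)} = 10 \sqrt{a}$ ($o{\left(a \right)} = \frac{20 \sqrt{a}}{2} = 10 \sqrt{a}$)
$x{\left(E \right)} = 4 + E$ ($x{\left(E \right)} = E + 4 = 4 + E$)
$86 + x{\left(o{\left(-2 \right)} \right)} \left(-20\right) = 86 + \left(4 + 10 \sqrt{-2}\right) \left(-20\right) = 86 + \left(4 + 10 i \sqrt{2}\right) \left(-20\right) = 86 - \left(80 + 200 i \sqrt{2}\right) = 6 - 200 i \sqrt{2}$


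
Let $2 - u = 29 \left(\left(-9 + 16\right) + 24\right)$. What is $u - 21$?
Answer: $-918$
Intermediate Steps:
$u = -897$ ($u = 2 - 29 \left(\left(-9 + 16\right) + 24\right) = 2 - 29 \left(7 + 24\right) = 2 - 29 \cdot 31 = 2 - 899 = -897$)
$u - 21 = -897 - 21 = -918$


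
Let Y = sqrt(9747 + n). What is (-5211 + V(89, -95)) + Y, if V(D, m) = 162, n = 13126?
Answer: -5049 + sqrt(22873) ≈ -4897.8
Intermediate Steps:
Y = sqrt(22873) (Y = sqrt(9747 + 13126) = sqrt(22873) ≈ 151.24)
(-5211 + V(89, -95)) + Y = (-5211 + 162) + sqrt(22873) = -5049 + sqrt(22873)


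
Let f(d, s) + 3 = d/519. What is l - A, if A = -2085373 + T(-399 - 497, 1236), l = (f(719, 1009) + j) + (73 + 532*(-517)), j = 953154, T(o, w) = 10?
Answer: 1434279536/519 ≈ 2.7635e+6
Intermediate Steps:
f(d, s) = -3 + d/519
l = 351976139/519 (l = ((-3 + (1/519)*719) + 953154) + (73 + 532*(-517)) = ((-3 + 719/519) + 953154) + (73 - 275044) = (-838/519 + 953154) - 274971 = 494686088/519 - 274971 = 351976139/519 ≈ 6.7818e+5)
A = -2085363 (A = -2085373 + 10 = -2085363)
l - A = 351976139/519 - 1*(-2085363) = 351976139/519 + 2085363 = 1434279536/519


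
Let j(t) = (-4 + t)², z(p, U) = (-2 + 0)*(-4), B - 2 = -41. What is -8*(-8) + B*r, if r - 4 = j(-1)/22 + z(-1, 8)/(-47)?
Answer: -134089/1034 ≈ -129.68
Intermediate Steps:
B = -39 (B = 2 - 41 = -39)
z(p, U) = 8 (z(p, U) = -2*(-4) = 8)
r = 5135/1034 (r = 4 + ((-4 - 1)²/22 + 8/(-47)) = 4 + ((-5)²*(1/22) + 8*(-1/47)) = 4 + (25*(1/22) - 8/47) = 4 + (25/22 - 8/47) = 4 + 999/1034 = 5135/1034 ≈ 4.9661)
-8*(-8) + B*r = -8*(-8) - 39*5135/1034 = 64 - 200265/1034 = -134089/1034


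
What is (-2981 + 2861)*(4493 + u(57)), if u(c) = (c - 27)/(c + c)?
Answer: -10244640/19 ≈ -5.3919e+5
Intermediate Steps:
u(c) = (-27 + c)/(2*c) (u(c) = (-27 + c)/((2*c)) = (-27 + c)*(1/(2*c)) = (-27 + c)/(2*c))
(-2981 + 2861)*(4493 + u(57)) = (-2981 + 2861)*(4493 + (½)*(-27 + 57)/57) = -120*(4493 + (½)*(1/57)*30) = -120*(4493 + 5/19) = -120*85372/19 = -10244640/19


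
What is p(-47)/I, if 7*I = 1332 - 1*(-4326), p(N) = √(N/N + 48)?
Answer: 49/5658 ≈ 0.0086603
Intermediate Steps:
p(N) = 7 (p(N) = √(1 + 48) = √49 = 7)
I = 5658/7 (I = (1332 - 1*(-4326))/7 = (1332 + 4326)/7 = (⅐)*5658 = 5658/7 ≈ 808.29)
p(-47)/I = 7/(5658/7) = 7*(7/5658) = 49/5658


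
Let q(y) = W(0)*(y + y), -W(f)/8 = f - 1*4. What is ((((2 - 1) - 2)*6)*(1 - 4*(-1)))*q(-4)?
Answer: 7680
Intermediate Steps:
W(f) = 32 - 8*f (W(f) = -8*(f - 1*4) = -8*(f - 4) = -8*(-4 + f) = 32 - 8*f)
q(y) = 64*y (q(y) = (32 - 8*0)*(y + y) = (32 + 0)*(2*y) = 32*(2*y) = 64*y)
((((2 - 1) - 2)*6)*(1 - 4*(-1)))*q(-4) = ((((2 - 1) - 2)*6)*(1 - 4*(-1)))*(64*(-4)) = (((1 - 2)*6)*(1 + 4))*(-256) = (-1*6*5)*(-256) = -6*5*(-256) = -30*(-256) = 7680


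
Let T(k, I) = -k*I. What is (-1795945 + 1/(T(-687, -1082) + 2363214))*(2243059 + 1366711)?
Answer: -1050159842608347223/161988 ≈ -6.4830e+12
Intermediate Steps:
T(k, I) = -I*k
(-1795945 + 1/(T(-687, -1082) + 2363214))*(2243059 + 1366711) = (-1795945 + 1/(-1*(-1082)*(-687) + 2363214))*(2243059 + 1366711) = (-1795945 + 1/(-743334 + 2363214))*3609770 = (-1795945 + 1/1619880)*3609770 = -2909215386599/1619880*3609770 = -1050159842608347223/161988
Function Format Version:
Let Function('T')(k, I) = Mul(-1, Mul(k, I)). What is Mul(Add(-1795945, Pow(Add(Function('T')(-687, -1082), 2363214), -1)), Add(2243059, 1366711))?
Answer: Rational(-1050159842608347223, 161988) ≈ -6.4830e+12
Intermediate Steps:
Function('T')(k, I) = Mul(-1, I, k) (Function('T')(k, I) = Mul(-1, Mul(I, k)) = Mul(-1, I, k))
Mul(Add(-1795945, Pow(Add(Function('T')(-687, -1082), 2363214), -1)), Add(2243059, 1366711)) = Mul(Add(-1795945, Pow(Add(Mul(-1, -1082, -687), 2363214), -1)), Add(2243059, 1366711)) = Mul(Add(-1795945, Pow(Add(-743334, 2363214), -1)), 3609770) = Mul(Add(-1795945, Pow(1619880, -1)), 3609770) = Mul(Add(-1795945, Rational(1, 1619880)), 3609770) = Mul(Rational(-2909215386599, 1619880), 3609770) = Rational(-1050159842608347223, 161988)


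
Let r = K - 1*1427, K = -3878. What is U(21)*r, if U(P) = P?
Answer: -111405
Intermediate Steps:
r = -5305 (r = -3878 - 1*1427 = -3878 - 1427 = -5305)
U(21)*r = 21*(-5305) = -111405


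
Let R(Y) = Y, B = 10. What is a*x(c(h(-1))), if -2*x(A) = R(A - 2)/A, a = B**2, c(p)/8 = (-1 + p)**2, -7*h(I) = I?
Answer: -2375/72 ≈ -32.986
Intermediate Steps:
h(I) = -I/7
c(p) = 8*(-1 + p)**2
a = 100 (a = 10**2 = 100)
x(A) = -(-2 + A)/(2*A) (x(A) = -(A - 2)/(2*A) = -(-2 + A)/(2*A))
a*x(c(h(-1))) = 100*((2 - 8*(-1 - 1/7*(-1))**2)/(2*((8*(-1 - 1/7*(-1))**2)))) = 100*((2 - 8*(-1 + 1/7)**2)/(2*((8*(-1 + 1/7)**2)))) = 100*((2 - 8*(-6/7)**2)/(2*((8*(-6/7)**2)))) = 100*((2 - 8*36/49)/(2*((8*(36/49))))) = 100*((2 - 1*288/49)/(2*(288/49))) = 100*((1/2)*(49/288)*(2 - 288/49)) = 100*((1/2)*(49/288)*(-190/49)) = 100*(-95/288) = -2375/72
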